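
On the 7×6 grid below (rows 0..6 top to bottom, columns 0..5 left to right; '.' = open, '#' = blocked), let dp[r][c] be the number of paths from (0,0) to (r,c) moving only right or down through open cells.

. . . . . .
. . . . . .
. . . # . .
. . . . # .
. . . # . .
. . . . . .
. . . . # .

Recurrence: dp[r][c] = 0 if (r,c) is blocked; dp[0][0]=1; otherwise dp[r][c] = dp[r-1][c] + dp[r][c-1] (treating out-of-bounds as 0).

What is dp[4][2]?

15

r\c   0   1   2   3   4   5
  0   1   1   1   1   1   1
  1   1   2   3   4   5   6
  2   1   3   6   0   5  11
  3   1   4  10  10   0  11
  4   1   5  15   0   0  11
  5   1   6  21  21  21  32
  6   1   7  28  49   0  32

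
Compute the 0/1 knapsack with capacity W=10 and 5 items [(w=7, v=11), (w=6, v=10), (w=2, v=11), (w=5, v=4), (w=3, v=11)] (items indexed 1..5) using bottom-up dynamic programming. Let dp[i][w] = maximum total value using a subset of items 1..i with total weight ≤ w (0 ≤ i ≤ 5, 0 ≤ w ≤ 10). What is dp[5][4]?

i\w   0   1   2   3   4   5   6   7   8   9  10
  0   0   0   0   0   0   0   0   0   0   0   0
  1   0   0   0   0   0   0   0  11  11  11  11
  2   0   0   0   0   0   0  10  11  11  11  11
  3   0   0  11  11  11  11  11  11  21  22  22
  4   0   0  11  11  11  11  11  15  21  22  22
  5   0   0  11  11  11  22  22  22  22  22  26

11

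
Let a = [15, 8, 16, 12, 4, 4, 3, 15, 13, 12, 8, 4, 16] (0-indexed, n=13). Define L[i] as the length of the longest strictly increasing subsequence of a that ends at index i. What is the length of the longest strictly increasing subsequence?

4

   i    0    1    2    3    4    5    6    7    8    9   10   11   12
a[i]   15    8   16   12    4    4    3   15   13   12    8    4   16
L[i]    1    1    2    2    1    1    1    3    3    2    2    2    4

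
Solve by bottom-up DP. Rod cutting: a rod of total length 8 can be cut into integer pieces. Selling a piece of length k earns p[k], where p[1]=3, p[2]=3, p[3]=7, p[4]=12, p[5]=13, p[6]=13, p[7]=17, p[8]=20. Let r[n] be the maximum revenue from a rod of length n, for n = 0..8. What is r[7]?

21

   n    0    1    2    3    4    5    6    7    8
r[n]    0    3    6    9   12   15   18   21   24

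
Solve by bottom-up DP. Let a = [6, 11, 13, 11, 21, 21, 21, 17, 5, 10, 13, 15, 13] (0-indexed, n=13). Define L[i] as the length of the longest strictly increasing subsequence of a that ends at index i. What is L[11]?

   i    0    1    2    3    4    5    6    7    8    9   10   11   12
a[i]    6   11   13   11   21   21   21   17    5   10   13   15   13
L[i]    1    2    3    2    4    4    4    4    1    2    3    4    3

4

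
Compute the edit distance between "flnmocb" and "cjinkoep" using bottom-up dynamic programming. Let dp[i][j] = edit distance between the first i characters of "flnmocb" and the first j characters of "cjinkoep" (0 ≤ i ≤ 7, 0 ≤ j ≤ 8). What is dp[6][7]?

   ''  c  j  i  n  k  o  e  p
''  0  1  2  3  4  5  6  7  8
 f  1  1  2  3  4  5  6  7  8
 l  2  2  2  3  4  5  6  7  8
 n  3  3  3  3  3  4  5  6  7
 m  4  4  4  4  4  4  5  6  7
 o  5  5  5  5  5  5  4  5  6
 c  6  5  6  6  6  6  5  5  6
 b  7  6  6  7  7  7  6  6  6

5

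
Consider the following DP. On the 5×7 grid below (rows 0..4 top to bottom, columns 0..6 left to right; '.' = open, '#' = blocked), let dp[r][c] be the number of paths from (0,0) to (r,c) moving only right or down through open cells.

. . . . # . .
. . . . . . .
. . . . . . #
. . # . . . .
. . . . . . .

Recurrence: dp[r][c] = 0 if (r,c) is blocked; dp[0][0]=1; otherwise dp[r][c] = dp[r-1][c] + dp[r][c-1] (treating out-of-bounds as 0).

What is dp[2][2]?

r\c   0   1   2   3   4   5   6
  0   1   1   1   1   0   0   0
  1   1   2   3   4   4   4   4
  2   1   3   6  10  14  18   0
  3   1   4   0  10  24  42  42
  4   1   5   5  15  39  81 123

6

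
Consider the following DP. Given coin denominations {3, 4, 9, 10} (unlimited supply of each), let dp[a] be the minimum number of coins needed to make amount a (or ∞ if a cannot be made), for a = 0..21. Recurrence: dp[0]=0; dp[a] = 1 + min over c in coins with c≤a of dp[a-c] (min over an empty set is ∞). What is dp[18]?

2

 a  0  1  2  3  4  5  6  7  8  9 10 11 12 13 14 15 16 17 18 19 20 21
dp  0  -  -  1  1  -  2  2  2  1  1  3  2  2  2  3  3  3  2  2  2  3
(- denotes ∞ / unreachable)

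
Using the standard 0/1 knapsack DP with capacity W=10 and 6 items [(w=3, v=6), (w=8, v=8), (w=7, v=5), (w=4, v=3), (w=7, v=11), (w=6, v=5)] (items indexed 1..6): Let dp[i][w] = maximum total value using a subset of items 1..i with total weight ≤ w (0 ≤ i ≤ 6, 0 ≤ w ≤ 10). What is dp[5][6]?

6

i\w   0   1   2   3   4   5   6   7   8   9  10
  0   0   0   0   0   0   0   0   0   0   0   0
  1   0   0   0   6   6   6   6   6   6   6   6
  2   0   0   0   6   6   6   6   6   8   8   8
  3   0   0   0   6   6   6   6   6   8   8  11
  4   0   0   0   6   6   6   6   9   9   9  11
  5   0   0   0   6   6   6   6  11  11  11  17
  6   0   0   0   6   6   6   6  11  11  11  17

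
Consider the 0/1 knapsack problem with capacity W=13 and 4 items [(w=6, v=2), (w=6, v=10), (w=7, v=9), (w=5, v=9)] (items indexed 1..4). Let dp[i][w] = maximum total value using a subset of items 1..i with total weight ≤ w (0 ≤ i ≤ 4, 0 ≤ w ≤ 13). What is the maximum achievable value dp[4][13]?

i\w   0   1   2   3   4   5   6   7   8   9  10  11  12  13
  0   0   0   0   0   0   0   0   0   0   0   0   0   0   0
  1   0   0   0   0   0   0   2   2   2   2   2   2   2   2
  2   0   0   0   0   0   0  10  10  10  10  10  10  12  12
  3   0   0   0   0   0   0  10  10  10  10  10  10  12  19
  4   0   0   0   0   0   9  10  10  10  10  10  19  19  19

19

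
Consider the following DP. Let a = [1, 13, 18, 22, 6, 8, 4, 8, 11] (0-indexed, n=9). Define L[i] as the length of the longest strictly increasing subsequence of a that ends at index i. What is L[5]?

   i    0    1    2    3    4    5    6    7    8
a[i]    1   13   18   22    6    8    4    8   11
L[i]    1    2    3    4    2    3    2    3    4

3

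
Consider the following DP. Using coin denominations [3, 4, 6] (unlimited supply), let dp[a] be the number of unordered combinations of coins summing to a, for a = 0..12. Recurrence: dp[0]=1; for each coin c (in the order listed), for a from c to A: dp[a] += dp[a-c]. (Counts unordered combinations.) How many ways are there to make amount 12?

4

after  coin     0     1     2     3     4     5     6     7     8     9    10    11    12
          3     1     0     0     1     0     0     1     0     0     1     0     0     1
          4     1     0     0     1     1     0     1     1     1     1     1     1     2
          6     1     0     0     1     1     0     2     1     1     2     2     1     4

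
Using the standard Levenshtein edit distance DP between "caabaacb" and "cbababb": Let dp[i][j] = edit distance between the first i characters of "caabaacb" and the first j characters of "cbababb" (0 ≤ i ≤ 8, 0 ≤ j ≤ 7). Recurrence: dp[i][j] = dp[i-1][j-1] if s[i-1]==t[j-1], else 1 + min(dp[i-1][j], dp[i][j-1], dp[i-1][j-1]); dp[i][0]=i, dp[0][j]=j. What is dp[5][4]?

2

   ''  c  b  a  b  a  b  b
''  0  1  2  3  4  5  6  7
 c  1  0  1  2  3  4  5  6
 a  2  1  1  1  2  3  4  5
 a  3  2  2  1  2  2  3  4
 b  4  3  2  2  1  2  2  3
 a  5  4  3  2  2  1  2  3
 a  6  5  4  3  3  2  2  3
 c  7  6  5  4  4  3  3  3
 b  8  7  6  5  4  4  3  3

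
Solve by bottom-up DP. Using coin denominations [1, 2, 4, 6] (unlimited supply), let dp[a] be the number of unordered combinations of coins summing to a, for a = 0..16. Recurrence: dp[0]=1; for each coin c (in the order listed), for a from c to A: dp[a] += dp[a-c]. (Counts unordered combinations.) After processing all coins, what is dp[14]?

after  coin     0     1     2     3     4     5     6     7     8     9    10    11    12    13    14    15    16
          1     1     1     1     1     1     1     1     1     1     1     1     1     1     1     1     1     1
          2     1     1     2     2     3     3     4     4     5     5     6     6     7     7     8     8     9
          4     1     1     2     2     4     4     6     6     9     9    12    12    16    16    20    20    25
          6     1     1     2     2     4     4     7     7    11    11    16    16    23    23    31    31    41

31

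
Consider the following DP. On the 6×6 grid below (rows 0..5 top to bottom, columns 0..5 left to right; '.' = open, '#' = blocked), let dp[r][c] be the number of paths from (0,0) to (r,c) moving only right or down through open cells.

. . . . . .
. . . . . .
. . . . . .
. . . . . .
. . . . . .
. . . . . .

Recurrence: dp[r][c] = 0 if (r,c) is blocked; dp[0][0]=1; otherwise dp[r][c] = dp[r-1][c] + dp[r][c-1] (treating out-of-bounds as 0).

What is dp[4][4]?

70

r\c   0   1   2   3   4   5
  0   1   1   1   1   1   1
  1   1   2   3   4   5   6
  2   1   3   6  10  15  21
  3   1   4  10  20  35  56
  4   1   5  15  35  70 126
  5   1   6  21  56 126 252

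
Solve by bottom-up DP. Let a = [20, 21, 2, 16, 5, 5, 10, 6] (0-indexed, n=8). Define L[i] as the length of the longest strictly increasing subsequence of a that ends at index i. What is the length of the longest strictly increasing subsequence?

   i    0    1    2    3    4    5    6    7
a[i]   20   21    2   16    5    5   10    6
L[i]    1    2    1    2    2    2    3    3

3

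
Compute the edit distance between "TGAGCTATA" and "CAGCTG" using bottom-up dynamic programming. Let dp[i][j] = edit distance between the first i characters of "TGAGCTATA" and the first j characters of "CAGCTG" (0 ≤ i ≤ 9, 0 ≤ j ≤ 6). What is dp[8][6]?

4

   ''  C  A  G  C  T  G
''  0  1  2  3  4  5  6
 T  1  1  2  3  4  4  5
 G  2  2  2  2  3  4  4
 A  3  3  2  3  3  4  5
 G  4  4  3  2  3  4  4
 C  5  4  4  3  2  3  4
 T  6  5  5  4  3  2  3
 A  7  6  5  5  4  3  3
 T  8  7  6  6  5  4  4
 A  9  8  7  7  6  5  5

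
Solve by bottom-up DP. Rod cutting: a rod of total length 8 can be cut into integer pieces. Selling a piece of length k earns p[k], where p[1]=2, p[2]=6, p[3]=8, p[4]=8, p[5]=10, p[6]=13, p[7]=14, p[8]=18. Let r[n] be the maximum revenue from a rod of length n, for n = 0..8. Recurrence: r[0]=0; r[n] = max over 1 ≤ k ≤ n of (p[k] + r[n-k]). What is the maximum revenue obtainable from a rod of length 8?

   n    0    1    2    3    4    5    6    7    8
r[n]    0    2    6    8   12   14   18   20   24

24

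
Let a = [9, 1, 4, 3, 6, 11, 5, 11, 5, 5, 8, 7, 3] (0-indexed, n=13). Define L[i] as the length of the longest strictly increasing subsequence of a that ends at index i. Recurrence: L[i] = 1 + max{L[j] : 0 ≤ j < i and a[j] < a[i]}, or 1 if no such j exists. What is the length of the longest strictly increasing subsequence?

4

   i    0    1    2    3    4    5    6    7    8    9   10   11   12
a[i]    9    1    4    3    6   11    5   11    5    5    8    7    3
L[i]    1    1    2    2    3    4    3    4    3    3    4    4    2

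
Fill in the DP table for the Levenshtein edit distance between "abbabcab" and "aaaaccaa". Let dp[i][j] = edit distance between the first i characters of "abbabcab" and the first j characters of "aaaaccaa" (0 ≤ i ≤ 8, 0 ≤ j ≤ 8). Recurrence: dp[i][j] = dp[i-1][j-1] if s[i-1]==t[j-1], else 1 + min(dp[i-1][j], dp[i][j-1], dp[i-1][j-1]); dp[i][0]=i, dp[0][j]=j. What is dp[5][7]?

5

   ''  a  a  a  a  c  c  a  a
''  0  1  2  3  4  5  6  7  8
 a  1  0  1  2  3  4  5  6  7
 b  2  1  1  2  3  4  5  6  7
 b  3  2  2  2  3  4  5  6  7
 a  4  3  2  2  2  3  4  5  6
 b  5  4  3  3  3  3  4  5  6
 c  6  5  4  4  4  3  3  4  5
 a  7  6  5  4  4  4  4  3  4
 b  8  7  6  5  5  5  5  4  4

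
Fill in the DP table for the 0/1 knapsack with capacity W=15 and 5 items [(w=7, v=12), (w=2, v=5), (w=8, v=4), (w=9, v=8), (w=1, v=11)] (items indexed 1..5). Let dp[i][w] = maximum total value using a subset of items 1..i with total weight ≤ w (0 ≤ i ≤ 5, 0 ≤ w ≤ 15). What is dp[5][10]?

i\w   0   1   2   3   4   5   6   7   8   9  10  11  12  13  14  15
  0   0   0   0   0   0   0   0   0   0   0   0   0   0   0   0   0
  1   0   0   0   0   0   0   0  12  12  12  12  12  12  12  12  12
  2   0   0   5   5   5   5   5  12  12  17  17  17  17  17  17  17
  3   0   0   5   5   5   5   5  12  12  17  17  17  17  17  17  17
  4   0   0   5   5   5   5   5  12  12  17  17  17  17  17  17  17
  5   0  11  11  16  16  16  16  16  23  23  28  28  28  28  28  28

28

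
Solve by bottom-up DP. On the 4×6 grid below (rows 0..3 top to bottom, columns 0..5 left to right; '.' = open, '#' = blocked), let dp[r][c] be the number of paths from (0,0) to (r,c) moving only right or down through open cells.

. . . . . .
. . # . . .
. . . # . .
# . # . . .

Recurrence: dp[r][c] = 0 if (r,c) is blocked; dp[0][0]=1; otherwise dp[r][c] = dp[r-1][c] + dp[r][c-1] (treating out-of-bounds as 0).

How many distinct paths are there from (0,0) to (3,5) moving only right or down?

7

r\c   0   1   2   3   4   5
  0   1   1   1   1   1   1
  1   1   2   0   1   2   3
  2   1   3   3   0   2   5
  3   0   3   0   0   2   7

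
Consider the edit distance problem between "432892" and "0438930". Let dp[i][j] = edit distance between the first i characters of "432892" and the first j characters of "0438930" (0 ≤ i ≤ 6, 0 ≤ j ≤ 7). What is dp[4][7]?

   ''  0  4  3  8  9  3  0
''  0  1  2  3  4  5  6  7
 4  1  1  1  2  3  4  5  6
 3  2  2  2  1  2  3  4  5
 2  3  3  3  2  2  3  4  5
 8  4  4  4  3  2  3  4  5
 9  5  5  5  4  3  2  3  4
 2  6  6  6  5  4  3  3  4

5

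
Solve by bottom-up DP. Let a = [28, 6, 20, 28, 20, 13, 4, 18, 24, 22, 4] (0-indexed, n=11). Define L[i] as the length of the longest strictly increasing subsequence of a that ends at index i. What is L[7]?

3

   i    0    1    2    3    4    5    6    7    8    9   10
a[i]   28    6   20   28   20   13    4   18   24   22    4
L[i]    1    1    2    3    2    2    1    3    4    4    1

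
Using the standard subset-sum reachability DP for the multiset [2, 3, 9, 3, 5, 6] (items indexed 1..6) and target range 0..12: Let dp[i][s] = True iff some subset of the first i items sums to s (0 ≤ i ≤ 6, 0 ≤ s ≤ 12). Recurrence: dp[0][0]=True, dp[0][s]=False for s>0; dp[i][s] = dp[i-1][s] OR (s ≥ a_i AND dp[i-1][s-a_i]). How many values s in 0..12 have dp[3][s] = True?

i\s   0   1   2   3   4   5   6   7   8   9  10  11  12
  0   T   F   F   F   F   F   F   F   F   F   F   F   F
  1   T   F   T   F   F   F   F   F   F   F   F   F   F
  2   T   F   T   T   F   T   F   F   F   F   F   F   F
  3   T   F   T   T   F   T   F   F   F   T   F   T   T
  4   T   F   T   T   F   T   T   F   T   T   F   T   T
  5   T   F   T   T   F   T   T   T   T   T   T   T   T
  6   T   F   T   T   F   T   T   T   T   T   T   T   T

7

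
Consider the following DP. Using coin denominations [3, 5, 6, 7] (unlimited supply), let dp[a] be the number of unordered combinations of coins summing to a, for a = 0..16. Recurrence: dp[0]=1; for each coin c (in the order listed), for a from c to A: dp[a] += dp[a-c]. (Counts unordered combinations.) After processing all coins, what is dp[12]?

after  coin     0     1     2     3     4     5     6     7     8     9    10    11    12    13    14    15    16
          3     1     0     0     1     0     0     1     0     0     1     0     0     1     0     0     1     0
          5     1     0     0     1     0     1     1     0     1     1     1     1     1     1     1     2     1
          6     1     0     0     1     0     1     2     0     1     2     1     2     3     1     2     4     2
          7     1     0     0     1     0     1     2     1     1     2     2     2     4     3     3     5     4

4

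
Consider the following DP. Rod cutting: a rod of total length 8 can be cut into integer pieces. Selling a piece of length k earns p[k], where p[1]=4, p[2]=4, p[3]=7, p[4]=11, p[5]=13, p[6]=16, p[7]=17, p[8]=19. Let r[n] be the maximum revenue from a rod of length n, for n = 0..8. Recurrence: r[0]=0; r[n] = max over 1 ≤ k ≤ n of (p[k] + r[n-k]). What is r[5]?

   n    0    1    2    3    4    5    6    7    8
r[n]    0    4    8   12   16   20   24   28   32

20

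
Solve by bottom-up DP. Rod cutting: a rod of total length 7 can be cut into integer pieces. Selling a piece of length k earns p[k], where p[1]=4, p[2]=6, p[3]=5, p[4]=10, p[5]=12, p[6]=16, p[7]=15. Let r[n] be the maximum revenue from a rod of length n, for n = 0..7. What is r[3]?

12

   n    0    1    2    3    4    5    6    7
r[n]    0    4    8   12   16   20   24   28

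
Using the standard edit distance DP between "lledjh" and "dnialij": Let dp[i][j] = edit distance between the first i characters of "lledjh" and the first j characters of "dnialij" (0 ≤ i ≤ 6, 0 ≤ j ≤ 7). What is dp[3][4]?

   ''  d  n  i  a  l  i  j
''  0  1  2  3  4  5  6  7
 l  1  1  2  3  4  4  5  6
 l  2  2  2  3  4  4  5  6
 e  3  3  3  3  4  5  5  6
 d  4  3  4  4  4  5  6  6
 j  5  4  4  5  5  5  6  6
 h  6  5  5  5  6  6  6  7

4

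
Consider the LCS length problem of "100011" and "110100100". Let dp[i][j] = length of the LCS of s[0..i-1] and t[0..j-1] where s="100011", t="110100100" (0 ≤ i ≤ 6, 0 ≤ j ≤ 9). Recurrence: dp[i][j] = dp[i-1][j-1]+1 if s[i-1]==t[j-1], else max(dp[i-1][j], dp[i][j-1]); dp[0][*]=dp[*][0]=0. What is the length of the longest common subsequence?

5

   ''  1  1  0  1  0  0  1  0  0
''  0  0  0  0  0  0  0  0  0  0
 1  0  1  1  1  1  1  1  1  1  1
 0  0  1  1  2  2  2  2  2  2  2
 0  0  1  1  2  2  3  3  3  3  3
 0  0  1  1  2  2  3  4  4  4  4
 1  0  1  2  2  3  3  4  5  5  5
 1  0  1  2  2  3  3  4  5  5  5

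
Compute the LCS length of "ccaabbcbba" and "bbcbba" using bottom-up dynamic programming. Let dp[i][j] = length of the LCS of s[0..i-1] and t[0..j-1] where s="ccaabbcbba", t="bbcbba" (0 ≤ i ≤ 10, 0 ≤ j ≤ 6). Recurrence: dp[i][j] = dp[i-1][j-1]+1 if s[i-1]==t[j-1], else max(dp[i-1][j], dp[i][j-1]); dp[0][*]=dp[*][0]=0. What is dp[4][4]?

   ''  b  b  c  b  b  a
''  0  0  0  0  0  0  0
 c  0  0  0  1  1  1  1
 c  0  0  0  1  1  1  1
 a  0  0  0  1  1  1  2
 a  0  0  0  1  1  1  2
 b  0  1  1  1  2  2  2
 b  0  1  2  2  2  3  3
 c  0  1  2  3  3  3  3
 b  0  1  2  3  4  4  4
 b  0  1  2  3  4  5  5
 a  0  1  2  3  4  5  6

1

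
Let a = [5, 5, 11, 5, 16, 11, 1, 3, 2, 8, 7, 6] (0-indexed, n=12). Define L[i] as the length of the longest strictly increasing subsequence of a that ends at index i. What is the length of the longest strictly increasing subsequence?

3

   i    0    1    2    3    4    5    6    7    8    9   10   11
a[i]    5    5   11    5   16   11    1    3    2    8    7    6
L[i]    1    1    2    1    3    2    1    2    2    3    3    3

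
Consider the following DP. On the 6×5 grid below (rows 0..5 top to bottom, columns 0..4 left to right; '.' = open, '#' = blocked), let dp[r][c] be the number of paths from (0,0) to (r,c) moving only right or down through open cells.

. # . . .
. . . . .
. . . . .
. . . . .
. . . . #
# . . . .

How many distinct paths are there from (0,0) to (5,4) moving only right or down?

r\c   0   1   2   3   4
  0   1   0   0   0   0
  1   1   1   1   1   1
  2   1   2   3   4   5
  3   1   3   6  10  15
  4   1   4  10  20   0
  5   0   4  14  34  34

34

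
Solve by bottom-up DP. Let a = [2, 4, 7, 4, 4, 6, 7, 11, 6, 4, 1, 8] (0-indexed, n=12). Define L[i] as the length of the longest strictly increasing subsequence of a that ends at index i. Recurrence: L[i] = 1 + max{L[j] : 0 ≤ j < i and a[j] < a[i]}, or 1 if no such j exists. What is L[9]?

   i    0    1    2    3    4    5    6    7    8    9   10   11
a[i]    2    4    7    4    4    6    7   11    6    4    1    8
L[i]    1    2    3    2    2    3    4    5    3    2    1    5

2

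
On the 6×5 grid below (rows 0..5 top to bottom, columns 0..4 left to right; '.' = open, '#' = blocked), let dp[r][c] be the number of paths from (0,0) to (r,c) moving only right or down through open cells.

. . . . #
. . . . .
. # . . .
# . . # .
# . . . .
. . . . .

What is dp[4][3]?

3

r\c   0   1   2   3   4
  0   1   1   1   1   0
  1   1   2   3   4   4
  2   1   0   3   7  11
  3   0   0   3   0  11
  4   0   0   3   3  14
  5   0   0   3   6  20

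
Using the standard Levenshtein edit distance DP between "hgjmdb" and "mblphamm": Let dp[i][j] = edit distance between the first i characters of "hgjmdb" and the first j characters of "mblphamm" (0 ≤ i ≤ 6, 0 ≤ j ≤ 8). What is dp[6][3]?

   ''  m  b  l  p  h  a  m  m
''  0  1  2  3  4  5  6  7  8
 h  1  1  2  3  4  4  5  6  7
 g  2  2  2  3  4  5  5  6  7
 j  3  3  3  3  4  5  6  6  7
 m  4  3  4  4  4  5  6  6  6
 d  5  4  4  5  5  5  6  7  7
 b  6  5  4  5  6  6  6  7  8

5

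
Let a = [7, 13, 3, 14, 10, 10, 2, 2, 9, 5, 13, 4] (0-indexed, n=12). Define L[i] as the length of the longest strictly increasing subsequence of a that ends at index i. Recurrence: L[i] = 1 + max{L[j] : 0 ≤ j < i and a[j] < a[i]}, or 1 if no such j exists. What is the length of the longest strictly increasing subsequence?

3

   i    0    1    2    3    4    5    6    7    8    9   10   11
a[i]    7   13    3   14   10   10    2    2    9    5   13    4
L[i]    1    2    1    3    2    2    1    1    2    2    3    2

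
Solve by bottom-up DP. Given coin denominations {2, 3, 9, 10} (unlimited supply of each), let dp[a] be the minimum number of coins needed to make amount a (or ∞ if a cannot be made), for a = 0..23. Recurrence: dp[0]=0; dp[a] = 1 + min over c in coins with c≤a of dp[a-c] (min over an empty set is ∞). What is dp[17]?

 a  0  1  2  3  4  5  6  7  8  9 10 11 12 13 14 15 16 17 18 19 20 21 22 23
dp  0  -  1  1  2  2  2  3  3  1  1  2  2  2  3  3  3  4  2  2  2  3  3  3
(- denotes ∞ / unreachable)

4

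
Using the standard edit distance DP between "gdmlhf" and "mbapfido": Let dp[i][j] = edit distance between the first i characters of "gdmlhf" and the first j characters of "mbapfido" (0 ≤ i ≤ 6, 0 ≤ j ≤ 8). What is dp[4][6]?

6

   ''  m  b  a  p  f  i  d  o
''  0  1  2  3  4  5  6  7  8
 g  1  1  2  3  4  5  6  7  8
 d  2  2  2  3  4  5  6  6  7
 m  3  2  3  3  4  5  6  7  7
 l  4  3  3  4  4  5  6  7  8
 h  5  4  4  4  5  5  6  7  8
 f  6  5  5  5  5  5  6  7  8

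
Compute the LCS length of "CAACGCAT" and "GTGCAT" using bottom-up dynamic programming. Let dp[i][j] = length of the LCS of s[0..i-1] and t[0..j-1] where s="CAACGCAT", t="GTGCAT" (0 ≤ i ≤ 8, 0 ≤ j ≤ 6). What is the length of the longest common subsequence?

4

   ''  G  T  G  C  A  T
''  0  0  0  0  0  0  0
 C  0  0  0  0  1  1  1
 A  0  0  0  0  1  2  2
 A  0  0  0  0  1  2  2
 C  0  0  0  0  1  2  2
 G  0  1  1  1  1  2  2
 C  0  1  1  1  2  2  2
 A  0  1  1  1  2  3  3
 T  0  1  2  2  2  3  4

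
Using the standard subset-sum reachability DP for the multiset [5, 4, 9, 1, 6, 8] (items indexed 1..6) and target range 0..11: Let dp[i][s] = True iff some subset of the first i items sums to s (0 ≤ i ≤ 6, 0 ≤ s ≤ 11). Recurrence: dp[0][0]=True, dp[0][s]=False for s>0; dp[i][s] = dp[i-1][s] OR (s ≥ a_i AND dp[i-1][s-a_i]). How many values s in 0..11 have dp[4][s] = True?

7

i\s   0   1   2   3   4   5   6   7   8   9  10  11
  0   T   F   F   F   F   F   F   F   F   F   F   F
  1   T   F   F   F   F   T   F   F   F   F   F   F
  2   T   F   F   F   T   T   F   F   F   T   F   F
  3   T   F   F   F   T   T   F   F   F   T   F   F
  4   T   T   F   F   T   T   T   F   F   T   T   F
  5   T   T   F   F   T   T   T   T   F   T   T   T
  6   T   T   F   F   T   T   T   T   T   T   T   T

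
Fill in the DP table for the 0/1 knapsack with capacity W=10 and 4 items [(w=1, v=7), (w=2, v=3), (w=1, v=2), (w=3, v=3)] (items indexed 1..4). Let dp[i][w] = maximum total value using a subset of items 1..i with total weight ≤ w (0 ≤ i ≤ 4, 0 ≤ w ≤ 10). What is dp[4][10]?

i\w   0   1   2   3   4   5   6   7   8   9  10
  0   0   0   0   0   0   0   0   0   0   0   0
  1   0   7   7   7   7   7   7   7   7   7   7
  2   0   7   7  10  10  10  10  10  10  10  10
  3   0   7   9  10  12  12  12  12  12  12  12
  4   0   7   9  10  12  12  13  15  15  15  15

15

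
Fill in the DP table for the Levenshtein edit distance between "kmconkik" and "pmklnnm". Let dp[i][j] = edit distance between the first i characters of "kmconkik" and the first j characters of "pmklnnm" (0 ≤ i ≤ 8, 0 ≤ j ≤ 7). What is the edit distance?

6

   ''  p  m  k  l  n  n  m
''  0  1  2  3  4  5  6  7
 k  1  1  2  2  3  4  5  6
 m  2  2  1  2  3  4  5  5
 c  3  3  2  2  3  4  5  6
 o  4  4  3  3  3  4  5  6
 n  5  5  4  4  4  3  4  5
 k  6  6  5  4  5  4  4  5
 i  7  7  6  5  5  5  5  5
 k  8  8  7  6  6  6  6  6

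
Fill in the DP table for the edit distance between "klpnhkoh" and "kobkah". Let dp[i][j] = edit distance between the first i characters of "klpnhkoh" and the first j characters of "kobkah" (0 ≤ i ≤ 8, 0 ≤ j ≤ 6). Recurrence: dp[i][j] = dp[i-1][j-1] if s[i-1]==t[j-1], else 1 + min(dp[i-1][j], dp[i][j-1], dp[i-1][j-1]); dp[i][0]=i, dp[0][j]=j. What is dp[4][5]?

4

   ''  k  o  b  k  a  h
''  0  1  2  3  4  5  6
 k  1  0  1  2  3  4  5
 l  2  1  1  2  3  4  5
 p  3  2  2  2  3  4  5
 n  4  3  3  3  3  4  5
 h  5  4  4  4  4  4  4
 k  6  5  5  5  4  5  5
 o  7  6  5  6  5  5  6
 h  8  7  6  6  6  6  5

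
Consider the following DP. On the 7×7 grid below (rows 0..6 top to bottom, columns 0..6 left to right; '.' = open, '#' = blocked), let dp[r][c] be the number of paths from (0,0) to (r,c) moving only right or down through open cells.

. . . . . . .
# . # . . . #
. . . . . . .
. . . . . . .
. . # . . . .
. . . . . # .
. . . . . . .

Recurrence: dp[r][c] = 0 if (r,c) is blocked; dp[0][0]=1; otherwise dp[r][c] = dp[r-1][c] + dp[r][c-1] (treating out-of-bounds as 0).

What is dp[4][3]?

r\c   0   1   2   3   4   5   6
  0   1   1   1   1   1   1   1
  1   0   1   0   1   2   3   0
  2   0   1   1   2   4   7   7
  3   0   1   2   4   8  15  22
  4   0   1   0   4  12  27  49
  5   0   1   1   5  17   0  49
  6   0   1   2   7  24  24  73

4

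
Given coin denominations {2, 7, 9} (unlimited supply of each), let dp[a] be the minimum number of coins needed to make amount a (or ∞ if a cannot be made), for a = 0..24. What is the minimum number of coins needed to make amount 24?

5

 a  0  1  2  3  4  5  6  7  8  9 10 11 12 13 14 15 16 17 18 19 20 21 22 23 24
dp  0  -  1  -  2  -  3  1  4  1  5  2  6  3  2  4  2  5  2  6  3  3  4  3  5
(- denotes ∞ / unreachable)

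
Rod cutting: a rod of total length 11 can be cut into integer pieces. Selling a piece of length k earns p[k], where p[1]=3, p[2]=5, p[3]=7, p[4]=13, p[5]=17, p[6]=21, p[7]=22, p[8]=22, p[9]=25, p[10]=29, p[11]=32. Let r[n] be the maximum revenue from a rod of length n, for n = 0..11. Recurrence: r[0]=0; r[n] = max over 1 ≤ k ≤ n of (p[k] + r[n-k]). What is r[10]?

   n    0    1    2    3    4    5    6    7    8    9   10   11
r[n]    0    3    6    9   13   17   21   24   27   30   34   38

34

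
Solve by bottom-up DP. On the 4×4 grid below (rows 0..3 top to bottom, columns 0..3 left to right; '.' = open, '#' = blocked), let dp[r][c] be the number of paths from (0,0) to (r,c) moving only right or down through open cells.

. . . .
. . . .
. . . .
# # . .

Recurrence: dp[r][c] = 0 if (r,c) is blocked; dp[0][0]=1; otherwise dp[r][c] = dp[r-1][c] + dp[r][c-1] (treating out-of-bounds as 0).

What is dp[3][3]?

16

r\c   0   1   2   3
  0   1   1   1   1
  1   1   2   3   4
  2   1   3   6  10
  3   0   0   6  16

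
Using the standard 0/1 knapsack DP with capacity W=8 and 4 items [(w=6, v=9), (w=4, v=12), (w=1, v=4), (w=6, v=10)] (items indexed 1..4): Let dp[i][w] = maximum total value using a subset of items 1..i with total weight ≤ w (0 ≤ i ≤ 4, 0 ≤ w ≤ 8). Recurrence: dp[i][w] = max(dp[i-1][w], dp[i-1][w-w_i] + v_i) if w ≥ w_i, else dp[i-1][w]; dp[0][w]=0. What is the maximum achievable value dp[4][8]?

16

i\w   0   1   2   3   4   5   6   7   8
  0   0   0   0   0   0   0   0   0   0
  1   0   0   0   0   0   0   9   9   9
  2   0   0   0   0  12  12  12  12  12
  3   0   4   4   4  12  16  16  16  16
  4   0   4   4   4  12  16  16  16  16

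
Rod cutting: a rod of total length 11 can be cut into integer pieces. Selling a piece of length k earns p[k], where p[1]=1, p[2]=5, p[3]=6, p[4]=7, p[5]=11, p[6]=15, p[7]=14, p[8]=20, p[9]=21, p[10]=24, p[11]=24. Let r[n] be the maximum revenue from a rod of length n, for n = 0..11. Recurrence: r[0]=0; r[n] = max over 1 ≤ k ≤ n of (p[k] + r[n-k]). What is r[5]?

11

   n    0    1    2    3    4    5    6    7    8    9   10   11
r[n]    0    1    5    6   10   11   15   16   20   21   25   26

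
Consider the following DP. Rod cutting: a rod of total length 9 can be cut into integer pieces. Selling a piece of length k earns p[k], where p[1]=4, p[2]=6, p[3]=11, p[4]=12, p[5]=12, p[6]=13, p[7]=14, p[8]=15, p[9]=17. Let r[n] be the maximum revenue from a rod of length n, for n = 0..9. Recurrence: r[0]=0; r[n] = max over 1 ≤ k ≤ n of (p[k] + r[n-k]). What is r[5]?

20

   n    0    1    2    3    4    5    6    7    8    9
r[n]    0    4    8   12   16   20   24   28   32   36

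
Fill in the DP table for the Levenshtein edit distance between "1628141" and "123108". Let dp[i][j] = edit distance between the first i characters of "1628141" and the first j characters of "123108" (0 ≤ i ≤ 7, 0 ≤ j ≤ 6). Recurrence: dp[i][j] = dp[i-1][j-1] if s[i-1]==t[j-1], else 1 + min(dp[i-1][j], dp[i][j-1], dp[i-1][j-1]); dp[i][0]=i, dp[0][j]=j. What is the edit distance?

   ''  1  2  3  1  0  8
''  0  1  2  3  4  5  6
 1  1  0  1  2  3  4  5
 6  2  1  1  2  3  4  5
 2  3  2  1  2  3  4  5
 8  4  3  2  2  3  4  4
 1  5  4  3  3  2  3  4
 4  6  5  4  4  3  3  4
 1  7  6  5  5  4  4  4

4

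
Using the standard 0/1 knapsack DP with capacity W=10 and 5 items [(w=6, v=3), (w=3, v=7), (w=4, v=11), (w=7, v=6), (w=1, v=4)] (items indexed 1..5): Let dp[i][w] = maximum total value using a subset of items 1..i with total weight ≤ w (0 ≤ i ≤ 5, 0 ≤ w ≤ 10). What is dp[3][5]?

i\w   0   1   2   3   4   5   6   7   8   9  10
  0   0   0   0   0   0   0   0   0   0   0   0
  1   0   0   0   0   0   0   3   3   3   3   3
  2   0   0   0   7   7   7   7   7   7  10  10
  3   0   0   0   7  11  11  11  18  18  18  18
  4   0   0   0   7  11  11  11  18  18  18  18
  5   0   4   4   7  11  15  15  18  22  22  22

11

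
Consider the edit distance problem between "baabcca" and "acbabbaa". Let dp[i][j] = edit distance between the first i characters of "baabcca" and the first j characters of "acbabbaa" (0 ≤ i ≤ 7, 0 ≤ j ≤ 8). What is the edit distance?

   ''  a  c  b  a  b  b  a  a
''  0  1  2  3  4  5  6  7  8
 b  1  1  2  2  3  4  5  6  7
 a  2  1  2  3  2  3  4  5  6
 a  3  2  2  3  3  3  4  4  5
 b  4  3  3  2  3  3  3  4  5
 c  5  4  3  3  3  4  4  4  5
 c  6  5  4  4  4  4  5  5  5
 a  7  6  5  5  4  5  5  5  5

5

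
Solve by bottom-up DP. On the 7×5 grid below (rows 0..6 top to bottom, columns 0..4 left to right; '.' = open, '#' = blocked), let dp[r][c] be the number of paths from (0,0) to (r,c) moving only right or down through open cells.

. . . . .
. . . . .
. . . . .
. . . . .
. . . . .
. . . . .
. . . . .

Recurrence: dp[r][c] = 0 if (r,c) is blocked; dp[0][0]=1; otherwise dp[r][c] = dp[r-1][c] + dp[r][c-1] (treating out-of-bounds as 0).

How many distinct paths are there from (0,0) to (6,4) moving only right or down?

210

r\c   0   1   2   3   4
  0   1   1   1   1   1
  1   1   2   3   4   5
  2   1   3   6  10  15
  3   1   4  10  20  35
  4   1   5  15  35  70
  5   1   6  21  56 126
  6   1   7  28  84 210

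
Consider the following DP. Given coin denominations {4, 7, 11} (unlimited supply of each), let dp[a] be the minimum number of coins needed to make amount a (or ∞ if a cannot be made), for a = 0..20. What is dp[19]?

3

 a  0  1  2  3  4  5  6  7  8  9 10 11 12 13 14 15 16 17 18 19 20
dp  0  -  -  -  1  -  -  1  2  -  -  1  3  -  2  2  4  -  2  3  5
(- denotes ∞ / unreachable)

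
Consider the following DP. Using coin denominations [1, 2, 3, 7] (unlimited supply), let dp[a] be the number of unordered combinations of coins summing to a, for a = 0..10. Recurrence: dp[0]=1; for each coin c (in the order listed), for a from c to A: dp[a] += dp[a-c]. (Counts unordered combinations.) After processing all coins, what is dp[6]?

7

after  coin     0     1     2     3     4     5     6     7     8     9    10
          1     1     1     1     1     1     1     1     1     1     1     1
          2     1     1     2     2     3     3     4     4     5     5     6
          3     1     1     2     3     4     5     7     8    10    12    14
          7     1     1     2     3     4     5     7     9    11    14    17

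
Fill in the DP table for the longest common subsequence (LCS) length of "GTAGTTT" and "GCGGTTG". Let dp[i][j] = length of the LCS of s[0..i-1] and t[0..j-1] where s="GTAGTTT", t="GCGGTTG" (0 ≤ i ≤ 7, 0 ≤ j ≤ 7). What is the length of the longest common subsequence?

4

   ''  G  C  G  G  T  T  G
''  0  0  0  0  0  0  0  0
 G  0  1  1  1  1  1  1  1
 T  0  1  1  1  1  2  2  2
 A  0  1  1  1  1  2  2  2
 G  0  1  1  2  2  2  2  3
 T  0  1  1  2  2  3  3  3
 T  0  1  1  2  2  3  4  4
 T  0  1  1  2  2  3  4  4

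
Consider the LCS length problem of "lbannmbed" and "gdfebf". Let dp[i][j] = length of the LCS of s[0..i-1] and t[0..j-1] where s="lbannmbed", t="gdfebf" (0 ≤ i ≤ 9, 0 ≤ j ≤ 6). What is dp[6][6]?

   ''  g  d  f  e  b  f
''  0  0  0  0  0  0  0
 l  0  0  0  0  0  0  0
 b  0  0  0  0  0  1  1
 a  0  0  0  0  0  1  1
 n  0  0  0  0  0  1  1
 n  0  0  0  0  0  1  1
 m  0  0  0  0  0  1  1
 b  0  0  0  0  0  1  1
 e  0  0  0  0  1  1  1
 d  0  0  1  1  1  1  1

1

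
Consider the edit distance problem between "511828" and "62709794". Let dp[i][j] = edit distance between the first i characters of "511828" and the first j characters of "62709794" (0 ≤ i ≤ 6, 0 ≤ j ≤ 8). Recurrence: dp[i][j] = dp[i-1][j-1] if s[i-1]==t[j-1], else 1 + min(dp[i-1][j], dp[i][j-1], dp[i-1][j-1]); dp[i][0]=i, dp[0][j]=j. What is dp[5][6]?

6

   ''  6  2  7  0  9  7  9  4
''  0  1  2  3  4  5  6  7  8
 5  1  1  2  3  4  5  6  7  8
 1  2  2  2  3  4  5  6  7  8
 1  3  3  3  3  4  5  6  7  8
 8  4  4  4  4  4  5  6  7  8
 2  5  5  4  5  5  5  6  7  8
 8  6  6  5  5  6  6  6  7  8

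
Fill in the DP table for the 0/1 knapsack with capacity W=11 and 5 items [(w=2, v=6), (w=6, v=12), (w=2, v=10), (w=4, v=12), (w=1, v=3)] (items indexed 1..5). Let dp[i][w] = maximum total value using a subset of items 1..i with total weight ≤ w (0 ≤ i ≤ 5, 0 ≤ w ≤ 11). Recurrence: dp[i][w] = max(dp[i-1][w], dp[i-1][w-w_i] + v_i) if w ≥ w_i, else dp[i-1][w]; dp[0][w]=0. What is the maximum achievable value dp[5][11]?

i\w   0   1   2   3   4   5   6   7   8   9  10  11
  0   0   0   0   0   0   0   0   0   0   0   0   0
  1   0   0   6   6   6   6   6   6   6   6   6   6
  2   0   0   6   6   6   6  12  12  18  18  18  18
  3   0   0  10  10  16  16  16  16  22  22  28  28
  4   0   0  10  10  16  16  22  22  28  28  28  28
  5   0   3  10  13  16  19  22  25  28  31  31  31

31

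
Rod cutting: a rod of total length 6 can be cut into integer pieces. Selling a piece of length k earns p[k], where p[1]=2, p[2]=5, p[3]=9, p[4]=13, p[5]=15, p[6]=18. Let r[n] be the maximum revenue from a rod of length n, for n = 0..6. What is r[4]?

13

   n    0    1    2    3    4    5    6
r[n]    0    2    5    9   13   15   18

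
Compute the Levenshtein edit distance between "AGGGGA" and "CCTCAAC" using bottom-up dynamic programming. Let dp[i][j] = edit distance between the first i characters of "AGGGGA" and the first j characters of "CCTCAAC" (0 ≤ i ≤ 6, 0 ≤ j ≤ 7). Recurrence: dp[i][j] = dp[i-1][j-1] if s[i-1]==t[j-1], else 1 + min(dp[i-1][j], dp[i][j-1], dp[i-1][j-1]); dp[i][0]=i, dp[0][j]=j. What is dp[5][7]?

   ''  C  C  T  C  A  A  C
''  0  1  2  3  4  5  6  7
 A  1  1  2  3  4  4  5  6
 G  2  2  2  3  4  5  5  6
 G  3  3  3  3  4  5  6  6
 G  4  4  4  4  4  5  6  7
 G  5  5  5  5  5  5  6  7
 A  6  6  6  6  6  5  5  6

7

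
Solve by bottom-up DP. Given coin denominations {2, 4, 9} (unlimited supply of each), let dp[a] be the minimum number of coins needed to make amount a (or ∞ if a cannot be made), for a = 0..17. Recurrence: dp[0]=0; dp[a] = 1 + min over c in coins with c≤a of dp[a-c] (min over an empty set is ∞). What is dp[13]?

2

 a  0  1  2  3  4  5  6  7  8  9 10 11 12 13 14 15 16 17
dp  0  -  1  -  1  -  2  -  2  1  3  2  3  2  4  3  4  3
(- denotes ∞ / unreachable)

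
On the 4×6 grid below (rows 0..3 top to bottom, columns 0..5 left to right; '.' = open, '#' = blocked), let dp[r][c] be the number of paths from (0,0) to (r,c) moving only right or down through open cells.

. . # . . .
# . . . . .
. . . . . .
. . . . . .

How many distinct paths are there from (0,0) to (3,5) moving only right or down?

15

r\c   0   1   2   3   4   5
  0   1   1   0   0   0   0
  1   0   1   1   1   1   1
  2   0   1   2   3   4   5
  3   0   1   3   6  10  15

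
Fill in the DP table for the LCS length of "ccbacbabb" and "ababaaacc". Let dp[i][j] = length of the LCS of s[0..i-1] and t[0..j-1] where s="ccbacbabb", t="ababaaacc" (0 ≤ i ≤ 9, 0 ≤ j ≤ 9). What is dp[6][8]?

3

   ''  a  b  a  b  a  a  a  c  c
''  0  0  0  0  0  0  0  0  0  0
 c  0  0  0  0  0  0  0  0  1  1
 c  0  0  0  0  0  0  0  0  1  2
 b  0  0  1  1  1  1  1  1  1  2
 a  0  1  1  2  2  2  2  2  2  2
 c  0  1  1  2  2  2  2  2  3  3
 b  0  1  2  2  3  3  3  3  3  3
 a  0  1  2  3  3  4  4  4  4  4
 b  0  1  2  3  4  4  4  4  4  4
 b  0  1  2  3  4  4  4  4  4  4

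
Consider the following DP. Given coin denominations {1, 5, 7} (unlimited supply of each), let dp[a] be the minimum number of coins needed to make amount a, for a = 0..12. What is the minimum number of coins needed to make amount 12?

2

 a  0  1  2  3  4  5  6  7  8  9 10 11 12
dp  0  1  2  3  4  1  2  1  2  3  2  3  2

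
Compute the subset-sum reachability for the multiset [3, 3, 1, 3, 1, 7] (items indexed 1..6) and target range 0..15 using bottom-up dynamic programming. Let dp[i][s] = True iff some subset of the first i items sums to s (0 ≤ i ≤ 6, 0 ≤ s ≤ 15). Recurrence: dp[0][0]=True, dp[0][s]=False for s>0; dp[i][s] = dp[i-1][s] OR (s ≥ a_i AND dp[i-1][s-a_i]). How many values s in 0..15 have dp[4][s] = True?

i\s   0   1   2   3   4   5   6   7   8   9  10  11  12  13  14  15
  0   T   F   F   F   F   F   F   F   F   F   F   F   F   F   F   F
  1   T   F   F   T   F   F   F   F   F   F   F   F   F   F   F   F
  2   T   F   F   T   F   F   T   F   F   F   F   F   F   F   F   F
  3   T   T   F   T   T   F   T   T   F   F   F   F   F   F   F   F
  4   T   T   F   T   T   F   T   T   F   T   T   F   F   F   F   F
  5   T   T   T   T   T   T   T   T   T   T   T   T   F   F   F   F
  6   T   T   T   T   T   T   T   T   T   T   T   T   T   T   T   T

8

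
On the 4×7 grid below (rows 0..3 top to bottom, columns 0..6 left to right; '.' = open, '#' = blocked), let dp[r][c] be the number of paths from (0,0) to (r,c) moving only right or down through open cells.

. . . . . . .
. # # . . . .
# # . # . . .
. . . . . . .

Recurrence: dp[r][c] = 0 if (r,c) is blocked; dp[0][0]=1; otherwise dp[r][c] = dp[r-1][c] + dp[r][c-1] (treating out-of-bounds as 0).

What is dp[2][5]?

5

r\c   0   1   2   3   4   5   6
  0   1   1   1   1   1   1   1
  1   1   0   0   1   2   3   4
  2   0   0   0   0   2   5   9
  3   0   0   0   0   2   7  16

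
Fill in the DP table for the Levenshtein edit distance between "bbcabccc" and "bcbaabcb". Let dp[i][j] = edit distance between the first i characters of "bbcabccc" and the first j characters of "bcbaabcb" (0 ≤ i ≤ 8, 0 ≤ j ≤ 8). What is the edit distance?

   ''  b  c  b  a  a  b  c  b
''  0  1  2  3  4  5  6  7  8
 b  1  0  1  2  3  4  5  6  7
 b  2  1  1  1  2  3  4  5  6
 c  3  2  1  2  2  3  4  4  5
 a  4  3  2  2  2  2  3  4  5
 b  5  4  3  2  3  3  2  3  4
 c  6  5  4  3  3  4  3  2  3
 c  7  6  5  4  4  4  4  3  3
 c  8  7  6  5  5  5  5  4  4

4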